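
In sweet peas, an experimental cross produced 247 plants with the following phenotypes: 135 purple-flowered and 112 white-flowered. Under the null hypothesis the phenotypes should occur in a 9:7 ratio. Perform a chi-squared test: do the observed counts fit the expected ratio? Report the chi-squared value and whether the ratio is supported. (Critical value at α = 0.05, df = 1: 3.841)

0.255; consistent

The 9:7 ratio has 16 parts, so with N = 247 the expected counts are:
  purple-flowered: 247 × 9/16 = 138.9375
  white-flowered: 247 × 7/16 = 108.0625
χ² = Σ (O − E)² / E
  purple-flowered: (135 − 138.9375)² / 138.9375 = 0.1116
  white-flowered: (112 − 108.0625)² / 108.0625 = 0.1435
χ² = 0.1116 + 0.1435 = 0.2551 ≈ 0.255
Degrees of freedom = 2 − 1 = 1; critical value at α = 0.05 is 3.841.
Since 0.255 < 3.841, we fail to reject the null hypothesis — the data are consistent with the 9:7 ratio.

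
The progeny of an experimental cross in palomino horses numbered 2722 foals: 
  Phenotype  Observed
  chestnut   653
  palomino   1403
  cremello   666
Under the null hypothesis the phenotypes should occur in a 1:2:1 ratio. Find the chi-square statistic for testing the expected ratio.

Under the 1:2:1 hypothesis (Σ ratio = 4, N = 2722):
  chestnut: 2722 × 1/4 = 680.5
  palomino: 2722 × 2/4 = 1361
  cremello: 2722 × 1/4 = 680.5
χ² = Σ (O − E)² / E
  chestnut: (653 − 680.5)² / 680.5 = 1.1113
  palomino: (1403 − 1361)² / 1361 = 1.2961
  cremello: (666 − 680.5)² / 680.5 = 0.3090
χ² = 1.1113 + 1.2961 + 0.3090 = 2.7164 ≈ 2.716

2.716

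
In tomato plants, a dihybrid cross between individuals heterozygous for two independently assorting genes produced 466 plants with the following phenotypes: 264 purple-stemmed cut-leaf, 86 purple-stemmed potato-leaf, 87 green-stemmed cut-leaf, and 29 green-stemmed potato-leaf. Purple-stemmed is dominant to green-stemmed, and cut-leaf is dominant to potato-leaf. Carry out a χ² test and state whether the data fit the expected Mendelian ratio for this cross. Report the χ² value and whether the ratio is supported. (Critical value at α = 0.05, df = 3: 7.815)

0.037; consistent

A dihybrid F₂ with independent assortment and complete dominance at both loci gives a 9:3:3:1 phenotypic ratio.
Total ratio parts = 16. Expected numbers out of 466:
  purple-stemmed cut-leaf: 466 × 9/16 = 262.125
  purple-stemmed potato-leaf: 466 × 3/16 = 87.375
  green-stemmed cut-leaf: 466 × 3/16 = 87.375
  green-stemmed potato-leaf: 466 × 1/16 = 29.125
χ² = Σ (O − E)² / E
  purple-stemmed cut-leaf: (264 − 262.125)² / 262.125 = 0.0134
  purple-stemmed potato-leaf: (86 − 87.375)² / 87.375 = 0.0216
  green-stemmed cut-leaf: (87 − 87.375)² / 87.375 = 0.0016
  green-stemmed potato-leaf: (29 − 29.125)² / 29.125 = 0.0005
χ² = 0.0134 + 0.0216 + 0.0016 + 0.0005 = 0.0371 ≈ 0.037
Degrees of freedom = 4 − 1 = 3; critical value at α = 0.05 is 7.815.
Since 0.037 < 7.815, we fail to reject the null hypothesis — the data are consistent with the 9:3:3:1 ratio.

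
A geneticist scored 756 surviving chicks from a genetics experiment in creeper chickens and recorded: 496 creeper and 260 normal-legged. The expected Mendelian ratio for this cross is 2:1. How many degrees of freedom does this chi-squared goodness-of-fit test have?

1

A goodness-of-fit test with 2 phenotype classes has df = 2 − 1 = 1.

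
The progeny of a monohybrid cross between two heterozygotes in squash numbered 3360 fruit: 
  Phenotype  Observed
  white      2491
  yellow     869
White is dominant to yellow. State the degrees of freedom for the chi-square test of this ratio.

For a monohybrid cross between heterozygotes with complete dominance, the expected phenotypic ratio is 3:1.
A goodness-of-fit test with 2 phenotype classes has df = 2 − 1 = 1.

1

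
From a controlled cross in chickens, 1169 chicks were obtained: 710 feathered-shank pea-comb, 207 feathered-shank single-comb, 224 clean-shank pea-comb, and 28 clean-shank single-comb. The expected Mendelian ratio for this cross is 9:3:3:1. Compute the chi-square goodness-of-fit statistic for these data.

Total ratio parts = 16. Expected numbers out of 1169:
  feathered-shank pea-comb: 1169 × 9/16 = 657.5625
  feathered-shank single-comb: 1169 × 3/16 = 219.1875
  clean-shank pea-comb: 1169 × 3/16 = 219.1875
  clean-shank single-comb: 1169 × 1/16 = 73.0625
χ² = Σ (O − E)² / E
  feathered-shank pea-comb: (710 − 657.5625)² / 657.5625 = 4.1816
  feathered-shank single-comb: (207 − 219.1875)² / 219.1875 = 0.6777
  clean-shank pea-comb: (224 − 219.1875)² / 219.1875 = 0.1057
  clean-shank single-comb: (28 − 73.0625)² / 73.0625 = 27.7930
χ² = 4.1816 + 0.6777 + 0.1057 + 27.7930 = 32.758

32.758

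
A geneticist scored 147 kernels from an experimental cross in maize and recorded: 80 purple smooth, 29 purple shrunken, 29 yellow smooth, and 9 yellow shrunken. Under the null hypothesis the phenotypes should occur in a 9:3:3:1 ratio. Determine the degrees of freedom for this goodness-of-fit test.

3

A goodness-of-fit test with 4 phenotype classes has df = 4 − 1 = 3.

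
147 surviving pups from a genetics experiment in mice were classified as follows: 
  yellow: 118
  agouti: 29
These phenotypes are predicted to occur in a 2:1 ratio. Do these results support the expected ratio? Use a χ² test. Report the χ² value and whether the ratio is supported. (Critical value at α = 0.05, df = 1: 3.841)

12.245; not consistent

Expected counts for N = 147 under a 2:1 ratio (total parts = 3):
  yellow: 147 × 2/3 = 98
  agouti: 147 × 1/3 = 49
χ² = Σ (O − E)² / E
  yellow: (118 − 98)² / 98 = 4.0816
  agouti: (29 − 49)² / 49 = 8.1633
χ² = 4.0816 + 8.1633 = 12.2449 ≈ 12.245
Degrees of freedom = 2 − 1 = 1; critical value at α = 0.05 is 3.841.
Since 12.245 > 3.841, we reject the null hypothesis — the data do not fit the 2:1 ratio.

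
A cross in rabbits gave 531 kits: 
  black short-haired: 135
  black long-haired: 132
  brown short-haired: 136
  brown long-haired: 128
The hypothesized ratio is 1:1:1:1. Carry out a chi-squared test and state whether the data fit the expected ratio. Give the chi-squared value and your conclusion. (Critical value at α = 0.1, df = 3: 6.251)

Under the 1:1:1:1 hypothesis (Σ ratio = 4, N = 531):
  black short-haired: 531 × 1/4 = 132.75
  black long-haired: 531 × 1/4 = 132.75
  brown short-haired: 531 × 1/4 = 132.75
  brown long-haired: 531 × 1/4 = 132.75
χ² = Σ (O − E)² / E
  black short-haired: (135 − 132.75)² / 132.75 = 0.0381
  black long-haired: (132 − 132.75)² / 132.75 = 0.0042
  brown short-haired: (136 − 132.75)² / 132.75 = 0.0796
  brown long-haired: (128 − 132.75)² / 132.75 = 0.1700
χ² = 0.0381 + 0.0042 + 0.0796 + 0.1700 = 0.2919 ≈ 0.292
Degrees of freedom = 4 − 1 = 3; critical value at α = 0.1 is 6.251.
Since 0.292 < 6.251, we fail to reject the null hypothesis — the data are consistent with the 1:1:1:1 ratio.

0.292; consistent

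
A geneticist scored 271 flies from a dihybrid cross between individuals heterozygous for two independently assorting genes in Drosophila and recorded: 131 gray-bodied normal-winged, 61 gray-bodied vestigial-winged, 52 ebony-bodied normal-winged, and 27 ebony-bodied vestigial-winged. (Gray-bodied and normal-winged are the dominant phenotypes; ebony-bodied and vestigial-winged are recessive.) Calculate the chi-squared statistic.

A dihybrid F₂ with independent assortment and complete dominance at both loci gives a 9:3:3:1 phenotypic ratio.
Total ratio parts = 16. Expected numbers out of 271:
  gray-bodied normal-winged: 271 × 9/16 = 152.4375
  gray-bodied vestigial-winged: 271 × 3/16 = 50.8125
  ebony-bodied normal-winged: 271 × 3/16 = 50.8125
  ebony-bodied vestigial-winged: 271 × 1/16 = 16.9375
χ² = Σ (O − E)² / E
  gray-bodied normal-winged: (131 − 152.4375)² / 152.4375 = 3.0148
  gray-bodied vestigial-winged: (61 − 50.8125)² / 50.8125 = 2.0425
  ebony-bodied normal-winged: (52 − 50.8125)² / 50.8125 = 0.0278
  ebony-bodied vestigial-winged: (27 − 16.9375)² / 16.9375 = 5.9781
χ² = 3.0148 + 2.0425 + 0.0278 + 5.9781 = 11.0632 ≈ 11.063

11.063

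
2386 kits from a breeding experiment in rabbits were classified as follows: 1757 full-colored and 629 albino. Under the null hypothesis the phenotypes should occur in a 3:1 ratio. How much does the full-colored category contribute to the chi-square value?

The 3:1 ratio has 4 parts, so with N = 2386 the expected counts are:
  full-colored: 2386 × 3/4 = 1789.5
  albino: 2386 × 1/4 = 596.5
Contribution of full-colored: (1757 − 1789.5)² / 1789.5 = 0.5902

0.590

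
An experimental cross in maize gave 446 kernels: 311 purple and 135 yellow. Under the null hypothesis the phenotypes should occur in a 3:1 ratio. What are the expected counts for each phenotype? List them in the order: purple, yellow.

334.5, 111.5

Expected counts for N = 446 under a 3:1 ratio (total parts = 4):
  purple: 446 × 3/4 = 334.5
  yellow: 446 × 1/4 = 111.5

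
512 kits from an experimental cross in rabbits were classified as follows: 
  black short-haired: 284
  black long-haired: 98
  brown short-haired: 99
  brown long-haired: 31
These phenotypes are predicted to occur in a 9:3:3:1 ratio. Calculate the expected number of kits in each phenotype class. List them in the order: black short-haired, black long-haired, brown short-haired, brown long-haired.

The 9:3:3:1 ratio has 16 parts, so with N = 512 the expected counts are:
  black short-haired: 512 × 9/16 = 288
  black long-haired: 512 × 3/16 = 96
  brown short-haired: 512 × 3/16 = 96
  brown long-haired: 512 × 1/16 = 32

288, 96, 96, 32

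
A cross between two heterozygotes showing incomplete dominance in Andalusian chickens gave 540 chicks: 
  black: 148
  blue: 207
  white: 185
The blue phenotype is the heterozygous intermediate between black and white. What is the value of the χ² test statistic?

34.470

With incomplete dominance, a heterozygote × heterozygote cross gives a 1:2:1 phenotypic ratio.
Total ratio parts = 4. Expected numbers out of 540:
  black: 540 × 1/4 = 135
  blue: 540 × 2/4 = 270
  white: 540 × 1/4 = 135
χ² = Σ (O − E)² / E
  black: (148 − 135)² / 135 = 1.2519
  blue: (207 − 270)² / 270 = 14.7000
  white: (185 − 135)² / 135 = 18.5185
χ² = 1.2519 + 14.7000 + 18.5185 = 34.4704 ≈ 34.470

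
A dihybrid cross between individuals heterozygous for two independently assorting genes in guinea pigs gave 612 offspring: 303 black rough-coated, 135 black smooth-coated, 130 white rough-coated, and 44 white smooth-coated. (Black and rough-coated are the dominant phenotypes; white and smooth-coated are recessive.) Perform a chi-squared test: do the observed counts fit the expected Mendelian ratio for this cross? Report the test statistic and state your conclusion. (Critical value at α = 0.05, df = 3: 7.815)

11.407; not consistent

A dihybrid F₂ with independent assortment and complete dominance at both loci gives a 9:3:3:1 phenotypic ratio.
Expected counts for N = 612 under a 9:3:3:1 ratio (total parts = 16):
  black rough-coated: 612 × 9/16 = 344.25
  black smooth-coated: 612 × 3/16 = 114.75
  white rough-coated: 612 × 3/16 = 114.75
  white smooth-coated: 612 × 1/16 = 38.25
χ² = Σ (O − E)² / E
  black rough-coated: (303 − 344.25)² / 344.25 = 4.9428
  black smooth-coated: (135 − 114.75)² / 114.75 = 3.5735
  white rough-coated: (130 − 114.75)² / 114.75 = 2.0267
  white smooth-coated: (44 − 38.25)² / 38.25 = 0.8644
χ² = 4.9428 + 3.5735 + 2.0267 + 0.8644 = 11.4074 ≈ 11.407
Degrees of freedom = 4 − 1 = 3; critical value at α = 0.05 is 7.815.
Since 11.407 > 7.815, we reject the null hypothesis — the data do not fit the 9:3:3:1 ratio.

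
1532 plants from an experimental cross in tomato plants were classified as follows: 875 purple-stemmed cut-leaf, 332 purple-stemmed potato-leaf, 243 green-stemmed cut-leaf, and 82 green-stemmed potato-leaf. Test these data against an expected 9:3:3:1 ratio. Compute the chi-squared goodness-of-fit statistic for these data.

Under the 9:3:3:1 hypothesis (Σ ratio = 16, N = 1532):
  purple-stemmed cut-leaf: 1532 × 9/16 = 861.75
  purple-stemmed potato-leaf: 1532 × 3/16 = 287.25
  green-stemmed cut-leaf: 1532 × 3/16 = 287.25
  green-stemmed potato-leaf: 1532 × 1/16 = 95.75
χ² = Σ (O − E)² / E
  purple-stemmed cut-leaf: (875 − 861.75)² / 861.75 = 0.2037
  purple-stemmed potato-leaf: (332 − 287.25)² / 287.25 = 6.9715
  green-stemmed cut-leaf: (243 − 287.25)² / 287.25 = 6.8166
  green-stemmed potato-leaf: (82 − 95.75)² / 95.75 = 1.9745
χ² = 0.2037 + 6.9715 + 6.8166 + 1.9745 = 15.9663 ≈ 15.966

15.966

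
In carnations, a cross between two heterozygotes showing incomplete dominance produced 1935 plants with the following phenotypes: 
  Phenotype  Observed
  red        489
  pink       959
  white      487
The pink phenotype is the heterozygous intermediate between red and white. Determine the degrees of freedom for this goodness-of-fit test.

With incomplete dominance, a heterozygote × heterozygote cross gives a 1:2:1 phenotypic ratio.
A goodness-of-fit test with 3 phenotype classes has df = 3 − 1 = 2.

2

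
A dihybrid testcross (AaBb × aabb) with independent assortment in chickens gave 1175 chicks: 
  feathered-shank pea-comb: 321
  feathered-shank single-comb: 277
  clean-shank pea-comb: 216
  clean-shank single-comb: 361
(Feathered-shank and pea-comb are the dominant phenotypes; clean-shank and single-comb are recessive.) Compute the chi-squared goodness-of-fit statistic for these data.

39.458

A dihybrid testcross with independent assortment gives a 1:1:1:1 ratio.
Expected counts for N = 1175 under a 1:1:1:1 ratio (total parts = 4):
  feathered-shank pea-comb: 1175 × 1/4 = 293.75
  feathered-shank single-comb: 1175 × 1/4 = 293.75
  clean-shank pea-comb: 1175 × 1/4 = 293.75
  clean-shank single-comb: 1175 × 1/4 = 293.75
χ² = Σ (O − E)² / E
  feathered-shank pea-comb: (321 − 293.75)² / 293.75 = 2.5279
  feathered-shank single-comb: (277 − 293.75)² / 293.75 = 0.9551
  clean-shank pea-comb: (216 − 293.75)² / 293.75 = 20.5789
  clean-shank single-comb: (361 − 293.75)² / 293.75 = 15.3960
χ² = 2.5279 + 0.9551 + 20.5789 + 15.3960 = 39.4579 ≈ 39.458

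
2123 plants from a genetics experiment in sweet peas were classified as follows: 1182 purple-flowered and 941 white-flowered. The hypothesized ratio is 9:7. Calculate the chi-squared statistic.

0.284

Under the 9:7 hypothesis (Σ ratio = 16, N = 2123):
  purple-flowered: 2123 × 9/16 = 1194.1875
  white-flowered: 2123 × 7/16 = 928.8125
χ² = Σ (O − E)² / E
  purple-flowered: (1182 − 1194.1875)² / 1194.1875 = 0.1244
  white-flowered: (941 − 928.8125)² / 928.8125 = 0.1599
χ² = 0.1244 + 0.1599 = 0.2843 ≈ 0.284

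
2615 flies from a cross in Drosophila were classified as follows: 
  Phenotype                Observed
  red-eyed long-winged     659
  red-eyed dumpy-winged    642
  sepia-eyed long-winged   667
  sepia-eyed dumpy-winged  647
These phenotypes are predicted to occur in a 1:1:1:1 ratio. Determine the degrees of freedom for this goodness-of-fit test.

A goodness-of-fit test with 4 phenotype classes has df = 4 − 1 = 3.

3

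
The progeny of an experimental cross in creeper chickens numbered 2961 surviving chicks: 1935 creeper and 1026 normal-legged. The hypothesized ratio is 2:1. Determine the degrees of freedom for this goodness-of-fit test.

A goodness-of-fit test with 2 phenotype classes has df = 2 − 1 = 1.

1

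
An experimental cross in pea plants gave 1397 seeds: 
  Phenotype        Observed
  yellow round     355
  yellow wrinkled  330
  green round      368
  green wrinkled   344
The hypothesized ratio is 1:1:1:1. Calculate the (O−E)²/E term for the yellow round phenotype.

0.095

Total ratio parts = 4. Expected numbers out of 1397:
  yellow round: 1397 × 1/4 = 349.25
  yellow wrinkled: 1397 × 1/4 = 349.25
  green round: 1397 × 1/4 = 349.25
  green wrinkled: 1397 × 1/4 = 349.25
Contribution of yellow round: (355 − 349.25)² / 349.25 = 0.0947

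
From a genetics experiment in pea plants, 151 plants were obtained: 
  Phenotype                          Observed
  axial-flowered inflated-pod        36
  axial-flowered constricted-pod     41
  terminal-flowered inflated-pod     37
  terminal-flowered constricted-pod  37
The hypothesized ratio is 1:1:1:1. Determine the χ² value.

The 1:1:1:1 ratio has 4 parts, so with N = 151 the expected counts are:
  axial-flowered inflated-pod: 151 × 1/4 = 37.75
  axial-flowered constricted-pod: 151 × 1/4 = 37.75
  terminal-flowered inflated-pod: 151 × 1/4 = 37.75
  terminal-flowered constricted-pod: 151 × 1/4 = 37.75
χ² = Σ (O − E)² / E
  axial-flowered inflated-pod: (36 − 37.75)² / 37.75 = 0.0811
  axial-flowered constricted-pod: (41 − 37.75)² / 37.75 = 0.2798
  terminal-flowered inflated-pod: (37 − 37.75)² / 37.75 = 0.0149
  terminal-flowered constricted-pod: (37 − 37.75)² / 37.75 = 0.0149
χ² = 0.0811 + 0.2798 + 0.0149 + 0.0149 = 0.3907 ≈ 0.391

0.391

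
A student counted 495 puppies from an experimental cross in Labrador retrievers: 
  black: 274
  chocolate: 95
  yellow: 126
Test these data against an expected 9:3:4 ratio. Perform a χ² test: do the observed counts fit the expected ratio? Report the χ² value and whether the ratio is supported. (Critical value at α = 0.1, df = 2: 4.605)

0.163; consistent

Under the 9:3:4 hypothesis (Σ ratio = 16, N = 495):
  black: 495 × 9/16 = 278.4375
  chocolate: 495 × 3/16 = 92.8125
  yellow: 495 × 4/16 = 123.75
χ² = Σ (O − E)² / E
  black: (274 − 278.4375)² / 278.4375 = 0.0707
  chocolate: (95 − 92.8125)² / 92.8125 = 0.0516
  yellow: (126 − 123.75)² / 123.75 = 0.0409
χ² = 0.0707 + 0.0516 + 0.0409 = 0.1632 ≈ 0.163
Degrees of freedom = 3 − 1 = 2; critical value at α = 0.1 is 4.605.
Since 0.163 < 4.605, we fail to reject the null hypothesis — the data are consistent with the 9:3:4 ratio.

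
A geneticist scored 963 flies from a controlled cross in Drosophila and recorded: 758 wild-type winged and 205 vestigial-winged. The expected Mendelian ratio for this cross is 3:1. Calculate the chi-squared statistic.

7.078

Expected counts for N = 963 under a 3:1 ratio (total parts = 4):
  wild-type winged: 963 × 3/4 = 722.25
  vestigial-winged: 963 × 1/4 = 240.75
χ² = Σ (O − E)² / E
  wild-type winged: (758 − 722.25)² / 722.25 = 1.7696
  vestigial-winged: (205 − 240.75)² / 240.75 = 5.3087
χ² = 1.7696 + 5.3087 = 7.0783 ≈ 7.078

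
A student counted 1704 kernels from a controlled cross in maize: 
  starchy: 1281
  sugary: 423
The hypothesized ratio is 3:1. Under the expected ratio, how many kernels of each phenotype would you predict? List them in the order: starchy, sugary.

1278, 426

The 3:1 ratio has 4 parts, so with N = 1704 the expected counts are:
  starchy: 1704 × 3/4 = 1278
  sugary: 1704 × 1/4 = 426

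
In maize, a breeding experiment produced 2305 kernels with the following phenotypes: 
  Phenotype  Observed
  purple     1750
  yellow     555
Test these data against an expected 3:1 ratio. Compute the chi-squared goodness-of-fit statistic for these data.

1.045

Expected counts for N = 2305 under a 3:1 ratio (total parts = 4):
  purple: 2305 × 3/4 = 1728.75
  yellow: 2305 × 1/4 = 576.25
χ² = Σ (O − E)² / E
  purple: (1750 − 1728.75)² / 1728.75 = 0.2612
  yellow: (555 − 576.25)² / 576.25 = 0.7836
χ² = 0.2612 + 0.7836 = 1.0448 ≈ 1.045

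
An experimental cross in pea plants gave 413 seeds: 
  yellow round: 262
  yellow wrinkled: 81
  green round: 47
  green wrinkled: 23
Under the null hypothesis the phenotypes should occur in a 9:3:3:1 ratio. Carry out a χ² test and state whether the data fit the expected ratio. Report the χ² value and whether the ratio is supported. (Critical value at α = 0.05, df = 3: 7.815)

Under the 9:3:3:1 hypothesis (Σ ratio = 16, N = 413):
  yellow round: 413 × 9/16 = 232.3125
  yellow wrinkled: 413 × 3/16 = 77.4375
  green round: 413 × 3/16 = 77.4375
  green wrinkled: 413 × 1/16 = 25.8125
χ² = Σ (O − E)² / E
  yellow round: (262 − 232.3125)² / 232.3125 = 3.7938
  yellow wrinkled: (81 − 77.4375)² / 77.4375 = 0.1639
  green round: (47 − 77.4375)² / 77.4375 = 11.9637
  green wrinkled: (23 − 25.8125)² / 25.8125 = 0.3064
χ² = 3.7938 + 0.1639 + 11.9637 + 0.3064 = 16.2278 ≈ 16.228
Degrees of freedom = 4 − 1 = 3; critical value at α = 0.05 is 7.815.
Since 16.228 > 7.815, we reject the null hypothesis — the data do not fit the 9:3:3:1 ratio.

16.228; not consistent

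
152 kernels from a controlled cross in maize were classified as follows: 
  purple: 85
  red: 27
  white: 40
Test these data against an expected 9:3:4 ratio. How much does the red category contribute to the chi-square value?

The 9:3:4 ratio has 16 parts, so with N = 152 the expected counts are:
  purple: 152 × 9/16 = 85.5
  red: 152 × 3/16 = 28.5
  white: 152 × 4/16 = 38
Contribution of red: (27 − 28.5)² / 28.5 = 0.0789

0.079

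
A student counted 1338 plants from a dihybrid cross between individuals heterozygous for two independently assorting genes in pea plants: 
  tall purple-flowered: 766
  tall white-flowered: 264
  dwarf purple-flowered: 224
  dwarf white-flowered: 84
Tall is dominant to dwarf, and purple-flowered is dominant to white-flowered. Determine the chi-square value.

3.805

A dihybrid F₂ with independent assortment and complete dominance at both loci gives a 9:3:3:1 phenotypic ratio.
The 9:3:3:1 ratio has 16 parts, so with N = 1338 the expected counts are:
  tall purple-flowered: 1338 × 9/16 = 752.625
  tall white-flowered: 1338 × 3/16 = 250.875
  dwarf purple-flowered: 1338 × 3/16 = 250.875
  dwarf white-flowered: 1338 × 1/16 = 83.625
χ² = Σ (O − E)² / E
  tall purple-flowered: (766 − 752.625)² / 752.625 = 0.2377
  tall white-flowered: (264 − 250.875)² / 250.875 = 0.6867
  dwarf purple-flowered: (224 − 250.875)² / 250.875 = 2.8790
  dwarf white-flowered: (84 − 83.625)² / 83.625 = 0.0017
χ² = 0.2377 + 0.6867 + 2.8790 + 0.0017 = 3.8051 ≈ 3.805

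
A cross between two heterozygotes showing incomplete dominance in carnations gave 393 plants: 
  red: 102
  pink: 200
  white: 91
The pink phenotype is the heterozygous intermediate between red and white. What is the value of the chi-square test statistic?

0.740

With incomplete dominance, a heterozygote × heterozygote cross gives a 1:2:1 phenotypic ratio.
Total ratio parts = 4. Expected numbers out of 393:
  red: 393 × 1/4 = 98.25
  pink: 393 × 2/4 = 196.5
  white: 393 × 1/4 = 98.25
χ² = Σ (O − E)² / E
  red: (102 − 98.25)² / 98.25 = 0.1431
  pink: (200 − 196.5)² / 196.5 = 0.0623
  white: (91 − 98.25)² / 98.25 = 0.5350
χ² = 0.1431 + 0.0623 + 0.5350 = 0.7404 ≈ 0.740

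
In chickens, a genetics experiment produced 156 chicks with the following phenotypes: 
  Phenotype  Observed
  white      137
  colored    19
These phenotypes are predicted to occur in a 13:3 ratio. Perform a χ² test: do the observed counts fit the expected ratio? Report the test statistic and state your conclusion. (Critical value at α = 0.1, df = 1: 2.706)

4.421; not consistent

Under the 13:3 hypothesis (Σ ratio = 16, N = 156):
  white: 156 × 13/16 = 126.75
  colored: 156 × 3/16 = 29.25
χ² = Σ (O − E)² / E
  white: (137 − 126.75)² / 126.75 = 0.8289
  colored: (19 − 29.25)² / 29.25 = 3.5919
χ² = 0.8289 + 3.5919 = 4.4208 ≈ 4.421
Degrees of freedom = 2 − 1 = 1; critical value at α = 0.1 is 2.706.
Since 4.421 > 2.706, we reject the null hypothesis — the data do not fit the 13:3 ratio.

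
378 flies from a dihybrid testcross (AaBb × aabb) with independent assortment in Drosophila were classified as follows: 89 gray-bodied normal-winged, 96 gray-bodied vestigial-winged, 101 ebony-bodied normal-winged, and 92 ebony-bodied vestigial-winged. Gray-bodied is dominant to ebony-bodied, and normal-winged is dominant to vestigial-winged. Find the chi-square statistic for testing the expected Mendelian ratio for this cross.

0.857

A dihybrid testcross with independent assortment gives a 1:1:1:1 ratio.
Expected counts for N = 378 under a 1:1:1:1 ratio (total parts = 4):
  gray-bodied normal-winged: 378 × 1/4 = 94.5
  gray-bodied vestigial-winged: 378 × 1/4 = 94.5
  ebony-bodied normal-winged: 378 × 1/4 = 94.5
  ebony-bodied vestigial-winged: 378 × 1/4 = 94.5
χ² = Σ (O − E)² / E
  gray-bodied normal-winged: (89 − 94.5)² / 94.5 = 0.3201
  gray-bodied vestigial-winged: (96 − 94.5)² / 94.5 = 0.0238
  ebony-bodied normal-winged: (101 − 94.5)² / 94.5 = 0.4471
  ebony-bodied vestigial-winged: (92 − 94.5)² / 94.5 = 0.0661
χ² = 0.3201 + 0.0238 + 0.4471 + 0.0661 = 0.8571 ≈ 0.857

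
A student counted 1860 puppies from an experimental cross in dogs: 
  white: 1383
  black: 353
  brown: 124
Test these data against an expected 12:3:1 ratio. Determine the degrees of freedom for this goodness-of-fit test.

A goodness-of-fit test with 3 phenotype classes has df = 3 − 1 = 2.

2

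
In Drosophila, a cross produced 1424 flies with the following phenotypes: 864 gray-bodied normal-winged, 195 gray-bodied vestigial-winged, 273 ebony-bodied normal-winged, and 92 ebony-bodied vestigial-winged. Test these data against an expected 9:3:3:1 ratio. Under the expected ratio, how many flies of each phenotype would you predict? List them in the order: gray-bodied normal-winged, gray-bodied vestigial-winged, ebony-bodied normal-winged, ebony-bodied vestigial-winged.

Total ratio parts = 16. Expected numbers out of 1424:
  gray-bodied normal-winged: 1424 × 9/16 = 801
  gray-bodied vestigial-winged: 1424 × 3/16 = 267
  ebony-bodied normal-winged: 1424 × 3/16 = 267
  ebony-bodied vestigial-winged: 1424 × 1/16 = 89

801, 267, 267, 89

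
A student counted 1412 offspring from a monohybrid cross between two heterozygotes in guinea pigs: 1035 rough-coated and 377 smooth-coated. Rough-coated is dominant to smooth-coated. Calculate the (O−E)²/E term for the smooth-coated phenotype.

For a monohybrid cross between heterozygotes with complete dominance, the expected phenotypic ratio is 3:1.
Expected counts for N = 1412 under a 3:1 ratio (total parts = 4):
  rough-coated: 1412 × 3/4 = 1059
  smooth-coated: 1412 × 1/4 = 353
Contribution of smooth-coated: (377 − 353)² / 353 = 1.6317

1.632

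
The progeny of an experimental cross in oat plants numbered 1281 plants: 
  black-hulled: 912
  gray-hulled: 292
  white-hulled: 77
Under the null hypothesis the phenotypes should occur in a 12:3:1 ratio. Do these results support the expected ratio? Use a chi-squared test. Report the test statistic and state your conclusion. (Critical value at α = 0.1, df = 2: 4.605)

Total ratio parts = 16. Expected numbers out of 1281:
  black-hulled: 1281 × 12/16 = 960.75
  gray-hulled: 1281 × 3/16 = 240.1875
  white-hulled: 1281 × 1/16 = 80.0625
χ² = Σ (O − E)² / E
  black-hulled: (912 − 960.75)² / 960.75 = 2.4737
  gray-hulled: (292 − 240.1875)² / 240.1875 = 11.1768
  white-hulled: (77 − 80.0625)² / 80.0625 = 0.1171
χ² = 2.4737 + 11.1768 + 0.1171 = 13.7676 ≈ 13.768
Degrees of freedom = 3 − 1 = 2; critical value at α = 0.1 is 4.605.
Since 13.768 > 4.605, we reject the null hypothesis — the data do not fit the 12:3:1 ratio.

13.768; not consistent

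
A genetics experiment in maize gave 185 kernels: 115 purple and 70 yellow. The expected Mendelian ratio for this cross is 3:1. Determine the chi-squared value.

Expected counts for N = 185 under a 3:1 ratio (total parts = 4):
  purple: 185 × 3/4 = 138.75
  yellow: 185 × 1/4 = 46.25
χ² = Σ (O − E)² / E
  purple: (115 − 138.75)² / 138.75 = 4.0653
  yellow: (70 − 46.25)² / 46.25 = 12.1959
χ² = 4.0653 + 12.1959 = 16.2612 ≈ 16.261

16.261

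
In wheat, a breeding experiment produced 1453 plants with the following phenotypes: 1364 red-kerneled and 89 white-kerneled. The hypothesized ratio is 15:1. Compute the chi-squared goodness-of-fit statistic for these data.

0.039

Under the 15:1 hypothesis (Σ ratio = 16, N = 1453):
  red-kerneled: 1453 × 15/16 = 1362.1875
  white-kerneled: 1453 × 1/16 = 90.8125
χ² = Σ (O − E)² / E
  red-kerneled: (1364 − 1362.1875)² / 1362.1875 = 0.0024
  white-kerneled: (89 − 90.8125)² / 90.8125 = 0.0362
χ² = 0.0024 + 0.0362 = 0.0386 ≈ 0.039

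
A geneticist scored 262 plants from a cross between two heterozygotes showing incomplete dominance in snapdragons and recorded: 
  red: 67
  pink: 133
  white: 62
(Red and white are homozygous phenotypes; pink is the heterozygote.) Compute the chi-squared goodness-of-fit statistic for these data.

0.252

With incomplete dominance, a heterozygote × heterozygote cross gives a 1:2:1 phenotypic ratio.
Expected counts for N = 262 under a 1:2:1 ratio (total parts = 4):
  red: 262 × 1/4 = 65.5
  pink: 262 × 2/4 = 131
  white: 262 × 1/4 = 65.5
χ² = Σ (O − E)² / E
  red: (67 − 65.5)² / 65.5 = 0.0344
  pink: (133 − 131)² / 131 = 0.0305
  white: (62 − 65.5)² / 65.5 = 0.1870
χ² = 0.0344 + 0.0305 + 0.1870 = 0.2519 ≈ 0.252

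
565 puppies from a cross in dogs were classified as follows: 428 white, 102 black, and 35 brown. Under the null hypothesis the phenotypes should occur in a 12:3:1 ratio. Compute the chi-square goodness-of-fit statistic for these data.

Expected counts for N = 565 under a 12:3:1 ratio (total parts = 16):
  white: 565 × 12/16 = 423.75
  black: 565 × 3/16 = 105.9375
  brown: 565 × 1/16 = 35.3125
χ² = Σ (O − E)² / E
  white: (428 − 423.75)² / 423.75 = 0.0426
  black: (102 − 105.9375)² / 105.9375 = 0.1463
  brown: (35 − 35.3125)² / 35.3125 = 0.0028
χ² = 0.0426 + 0.1463 + 0.0028 = 0.1917 ≈ 0.192

0.192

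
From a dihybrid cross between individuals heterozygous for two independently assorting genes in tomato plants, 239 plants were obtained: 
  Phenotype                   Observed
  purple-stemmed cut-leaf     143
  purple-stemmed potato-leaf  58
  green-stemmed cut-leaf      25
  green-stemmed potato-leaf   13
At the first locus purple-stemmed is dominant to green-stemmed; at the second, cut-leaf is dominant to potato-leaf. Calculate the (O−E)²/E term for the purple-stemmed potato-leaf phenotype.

3.881

A dihybrid F₂ with independent assortment and complete dominance at both loci gives a 9:3:3:1 phenotypic ratio.
Total ratio parts = 16. Expected numbers out of 239:
  purple-stemmed cut-leaf: 239 × 9/16 = 134.4375
  purple-stemmed potato-leaf: 239 × 3/16 = 44.8125
  green-stemmed cut-leaf: 239 × 3/16 = 44.8125
  green-stemmed potato-leaf: 239 × 1/16 = 14.9375
Contribution of purple-stemmed potato-leaf: (58 − 44.8125)² / 44.8125 = 3.8808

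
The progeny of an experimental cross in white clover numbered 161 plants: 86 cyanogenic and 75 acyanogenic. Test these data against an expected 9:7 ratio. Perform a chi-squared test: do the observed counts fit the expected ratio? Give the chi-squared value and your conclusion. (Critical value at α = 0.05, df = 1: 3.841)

The 9:7 ratio has 16 parts, so with N = 161 the expected counts are:
  cyanogenic: 161 × 9/16 = 90.5625
  acyanogenic: 161 × 7/16 = 70.4375
χ² = Σ (O − E)² / E
  cyanogenic: (86 − 90.5625)² / 90.5625 = 0.2299
  acyanogenic: (75 − 70.4375)² / 70.4375 = 0.2955
χ² = 0.2299 + 0.2955 = 0.5254 ≈ 0.525
Degrees of freedom = 2 − 1 = 1; critical value at α = 0.05 is 3.841.
Since 0.525 < 3.841, we fail to reject the null hypothesis — the data are consistent with the 9:7 ratio.

0.525; consistent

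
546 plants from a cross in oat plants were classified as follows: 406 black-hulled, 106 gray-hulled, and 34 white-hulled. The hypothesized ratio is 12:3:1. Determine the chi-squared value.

0.159

The 12:3:1 ratio has 16 parts, so with N = 546 the expected counts are:
  black-hulled: 546 × 12/16 = 409.5
  gray-hulled: 546 × 3/16 = 102.375
  white-hulled: 546 × 1/16 = 34.125
χ² = Σ (O − E)² / E
  black-hulled: (406 − 409.5)² / 409.5 = 0.0299
  gray-hulled: (106 − 102.375)² / 102.375 = 0.1284
  white-hulled: (34 − 34.125)² / 34.125 = 0.0005
χ² = 0.0299 + 0.1284 + 0.0005 = 0.1588 ≈ 0.159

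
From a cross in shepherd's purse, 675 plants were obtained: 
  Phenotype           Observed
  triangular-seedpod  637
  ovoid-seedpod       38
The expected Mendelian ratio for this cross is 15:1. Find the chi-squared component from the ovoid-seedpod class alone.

0.416

The 15:1 ratio has 16 parts, so with N = 675 the expected counts are:
  triangular-seedpod: 675 × 15/16 = 632.8125
  ovoid-seedpod: 675 × 1/16 = 42.1875
Contribution of ovoid-seedpod: (38 − 42.1875)² / 42.1875 = 0.4156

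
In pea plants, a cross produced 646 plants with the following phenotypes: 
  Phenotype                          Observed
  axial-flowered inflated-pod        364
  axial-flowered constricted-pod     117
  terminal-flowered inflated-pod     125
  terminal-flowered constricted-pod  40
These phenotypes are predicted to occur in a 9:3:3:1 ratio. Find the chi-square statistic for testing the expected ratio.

0.269

Under the 9:3:3:1 hypothesis (Σ ratio = 16, N = 646):
  axial-flowered inflated-pod: 646 × 9/16 = 363.375
  axial-flowered constricted-pod: 646 × 3/16 = 121.125
  terminal-flowered inflated-pod: 646 × 3/16 = 121.125
  terminal-flowered constricted-pod: 646 × 1/16 = 40.375
χ² = Σ (O − E)² / E
  axial-flowered inflated-pod: (364 − 363.375)² / 363.375 = 0.0011
  axial-flowered constricted-pod: (117 − 121.125)² / 121.125 = 0.1405
  terminal-flowered inflated-pod: (125 − 121.125)² / 121.125 = 0.1240
  terminal-flowered constricted-pod: (40 − 40.375)² / 40.375 = 0.0035
χ² = 0.0011 + 0.1405 + 0.1240 + 0.0035 = 0.2691 ≈ 0.269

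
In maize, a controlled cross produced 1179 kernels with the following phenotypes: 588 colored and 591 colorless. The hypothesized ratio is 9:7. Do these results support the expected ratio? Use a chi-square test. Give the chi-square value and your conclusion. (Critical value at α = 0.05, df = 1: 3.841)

Under the 9:7 hypothesis (Σ ratio = 16, N = 1179):
  colored: 1179 × 9/16 = 663.1875
  colorless: 1179 × 7/16 = 515.8125
χ² = Σ (O − E)² / E
  colored: (588 − 663.1875)² / 663.1875 = 8.5242
  colorless: (591 − 515.8125)² / 515.8125 = 10.9597
χ² = 8.5242 + 10.9597 = 19.4839 ≈ 19.484
Degrees of freedom = 2 − 1 = 1; critical value at α = 0.05 is 3.841.
Since 19.484 > 3.841, we reject the null hypothesis — the data do not fit the 9:7 ratio.

19.484; not consistent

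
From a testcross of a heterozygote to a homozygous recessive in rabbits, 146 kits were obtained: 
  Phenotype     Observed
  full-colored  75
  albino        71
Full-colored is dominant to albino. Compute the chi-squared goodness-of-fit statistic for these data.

A testcross of a heterozygote (Aa × aa) gives a 1:1 phenotypic ratio.
Under the 1:1 hypothesis (Σ ratio = 2, N = 146):
  full-colored: 146 × 1/2 = 73
  albino: 146 × 1/2 = 73
χ² = Σ (O − E)² / E
  full-colored: (75 − 73)² / 73 = 0.0548
  albino: (71 − 73)² / 73 = 0.0548
χ² = 0.0548 + 0.0548 = 0.1096 ≈ 0.110

0.110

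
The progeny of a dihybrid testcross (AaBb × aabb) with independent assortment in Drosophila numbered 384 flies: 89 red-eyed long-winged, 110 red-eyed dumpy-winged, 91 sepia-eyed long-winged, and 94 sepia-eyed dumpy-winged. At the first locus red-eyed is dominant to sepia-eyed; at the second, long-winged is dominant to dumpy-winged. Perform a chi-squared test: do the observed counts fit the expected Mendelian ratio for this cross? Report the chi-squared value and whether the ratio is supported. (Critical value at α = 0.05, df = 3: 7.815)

A dihybrid testcross with independent assortment gives a 1:1:1:1 ratio.
Expected counts for N = 384 under a 1:1:1:1 ratio (total parts = 4):
  red-eyed long-winged: 384 × 1/4 = 96
  red-eyed dumpy-winged: 384 × 1/4 = 96
  sepia-eyed long-winged: 384 × 1/4 = 96
  sepia-eyed dumpy-winged: 384 × 1/4 = 96
χ² = Σ (O − E)² / E
  red-eyed long-winged: (89 − 96)² / 96 = 0.5104
  red-eyed dumpy-winged: (110 − 96)² / 96 = 2.0417
  sepia-eyed long-winged: (91 − 96)² / 96 = 0.2604
  sepia-eyed dumpy-winged: (94 − 96)² / 96 = 0.0417
χ² = 0.5104 + 2.0417 + 0.2604 + 0.0417 = 2.8542 ≈ 2.854
Degrees of freedom = 4 − 1 = 3; critical value at α = 0.05 is 7.815.
Since 2.854 < 7.815, we fail to reject the null hypothesis — the data are consistent with the 1:1:1:1 ratio.

2.854; consistent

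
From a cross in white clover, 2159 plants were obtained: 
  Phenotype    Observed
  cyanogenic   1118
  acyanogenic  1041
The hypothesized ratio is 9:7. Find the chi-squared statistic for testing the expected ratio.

17.504

Under the 9:7 hypothesis (Σ ratio = 16, N = 2159):
  cyanogenic: 2159 × 9/16 = 1214.4375
  acyanogenic: 2159 × 7/16 = 944.5625
χ² = Σ (O − E)² / E
  cyanogenic: (1118 − 1214.4375)² / 1214.4375 = 7.6580
  acyanogenic: (1041 − 944.5625)² / 944.5625 = 9.8460
χ² = 7.6580 + 9.8460 = 17.504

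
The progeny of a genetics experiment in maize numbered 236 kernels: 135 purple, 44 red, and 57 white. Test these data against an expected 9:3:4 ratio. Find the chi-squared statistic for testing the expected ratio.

0.107

The 9:3:4 ratio has 16 parts, so with N = 236 the expected counts are:
  purple: 236 × 9/16 = 132.75
  red: 236 × 3/16 = 44.25
  white: 236 × 4/16 = 59
χ² = Σ (O − E)² / E
  purple: (135 − 132.75)² / 132.75 = 0.0381
  red: (44 − 44.25)² / 44.25 = 0.0014
  white: (57 − 59)² / 59 = 0.0678
χ² = 0.0381 + 0.0014 + 0.0678 = 0.1073 ≈ 0.107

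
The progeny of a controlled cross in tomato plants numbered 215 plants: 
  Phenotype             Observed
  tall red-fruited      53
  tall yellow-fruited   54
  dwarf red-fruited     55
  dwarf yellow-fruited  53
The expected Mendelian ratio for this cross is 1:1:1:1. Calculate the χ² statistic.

Under the 1:1:1:1 hypothesis (Σ ratio = 4, N = 215):
  tall red-fruited: 215 × 1/4 = 53.75
  tall yellow-fruited: 215 × 1/4 = 53.75
  dwarf red-fruited: 215 × 1/4 = 53.75
  dwarf yellow-fruited: 215 × 1/4 = 53.75
χ² = Σ (O − E)² / E
  tall red-fruited: (53 − 53.75)² / 53.75 = 0.0105
  tall yellow-fruited: (54 − 53.75)² / 53.75 = 0.0012
  dwarf red-fruited: (55 − 53.75)² / 53.75 = 0.0291
  dwarf yellow-fruited: (53 − 53.75)² / 53.75 = 0.0105
χ² = 0.0105 + 0.0012 + 0.0291 + 0.0105 = 0.0513 ≈ 0.051

0.051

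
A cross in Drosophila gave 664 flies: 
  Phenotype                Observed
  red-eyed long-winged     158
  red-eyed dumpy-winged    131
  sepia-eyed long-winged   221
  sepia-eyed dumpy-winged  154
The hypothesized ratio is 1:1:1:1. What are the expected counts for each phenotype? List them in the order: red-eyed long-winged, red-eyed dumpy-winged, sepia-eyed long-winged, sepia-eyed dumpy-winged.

166, 166, 166, 166

Expected counts for N = 664 under a 1:1:1:1 ratio (total parts = 4):
  red-eyed long-winged: 664 × 1/4 = 166
  red-eyed dumpy-winged: 664 × 1/4 = 166
  sepia-eyed long-winged: 664 × 1/4 = 166
  sepia-eyed dumpy-winged: 664 × 1/4 = 166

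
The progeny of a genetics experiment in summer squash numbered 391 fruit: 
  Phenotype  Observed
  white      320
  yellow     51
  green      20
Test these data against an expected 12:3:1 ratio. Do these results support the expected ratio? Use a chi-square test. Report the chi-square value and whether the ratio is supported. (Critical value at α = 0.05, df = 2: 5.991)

Expected counts for N = 391 under a 12:3:1 ratio (total parts = 16):
  white: 391 × 12/16 = 293.25
  yellow: 391 × 3/16 = 73.3125
  green: 391 × 1/16 = 24.4375
χ² = Σ (O − E)² / E
  white: (320 − 293.25)² / 293.25 = 2.4401
  yellow: (51 − 73.3125)² / 73.3125 = 6.7908
  green: (20 − 24.4375)² / 24.4375 = 0.8058
χ² = 2.4401 + 6.7908 + 0.8058 = 10.0367 ≈ 10.037
Degrees of freedom = 3 − 1 = 2; critical value at α = 0.05 is 5.991.
Since 10.037 > 5.991, we reject the null hypothesis — the data do not fit the 12:3:1 ratio.

10.037; not consistent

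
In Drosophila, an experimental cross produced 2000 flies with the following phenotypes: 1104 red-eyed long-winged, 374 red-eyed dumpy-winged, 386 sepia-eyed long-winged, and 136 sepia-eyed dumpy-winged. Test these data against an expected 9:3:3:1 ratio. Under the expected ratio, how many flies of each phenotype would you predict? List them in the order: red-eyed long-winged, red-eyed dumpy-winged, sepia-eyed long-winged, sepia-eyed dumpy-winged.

Expected counts for N = 2000 under a 9:3:3:1 ratio (total parts = 16):
  red-eyed long-winged: 2000 × 9/16 = 1125
  red-eyed dumpy-winged: 2000 × 3/16 = 375
  sepia-eyed long-winged: 2000 × 3/16 = 375
  sepia-eyed dumpy-winged: 2000 × 1/16 = 125

1125, 375, 375, 125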